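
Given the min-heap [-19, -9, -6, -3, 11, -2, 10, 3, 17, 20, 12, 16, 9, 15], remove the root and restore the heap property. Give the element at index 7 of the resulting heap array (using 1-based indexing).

remove root -19; move last element 15 to root → [15, -9, -6, -3, 11, -2, 10, 3, 17, 20, 12, 16, 9]
15 vs smaller child -9 at index 2, swap → [-9, 15, -6, -3, 11, -2, 10, 3, 17, 20, 12, 16, 9]
15 vs smaller child -3 at index 4, swap → [-9, -3, -6, 15, 11, -2, 10, 3, 17, 20, 12, 16, 9]
15 vs smaller child 3 at index 8, swap → [-9, -3, -6, 3, 11, -2, 10, 15, 17, 20, 12, 16, 9]
resulting array: [-9, -3, -6, 3, 11, -2, 10, 15, 17, 20, 12, 16, 9]

10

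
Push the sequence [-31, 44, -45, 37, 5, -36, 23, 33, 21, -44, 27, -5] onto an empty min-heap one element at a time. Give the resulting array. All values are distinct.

[-45, -44, -36, 21, 5, -31, 23, 44, 33, 37, 27, -5]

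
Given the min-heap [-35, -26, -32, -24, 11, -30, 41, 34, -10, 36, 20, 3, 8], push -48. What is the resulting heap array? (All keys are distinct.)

[-48, -26, -35, -24, 11, -30, -32, 34, -10, 36, 20, 3, 8, 41]

append -48 at index 13 → [-35, -26, -32, -24, 11, -30, 41, 34, -10, 36, 20, 3, 8, -48]
-48 < parent 41 at index 6, swap → [-35, -26, -32, -24, 11, -30, -48, 34, -10, 36, 20, 3, 8, 41]
-48 < parent -32 at index 2, swap → [-35, -26, -48, -24, 11, -30, -32, 34, -10, 36, 20, 3, 8, 41]
-48 < parent -35 at index 0, swap → [-48, -26, -35, -24, 11, -30, -32, 34, -10, 36, 20, 3, 8, 41]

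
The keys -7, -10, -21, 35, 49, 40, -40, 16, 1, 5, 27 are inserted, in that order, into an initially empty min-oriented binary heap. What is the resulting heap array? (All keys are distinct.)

[-40, -7, -21, 1, 5, 40, -10, 35, 16, 49, 27]

Insert -7:
  append -7 at index 0 → [-7] (no swap needed)
Insert -10:
  append -10 at index 1 → [-7, -10]
  -10 < parent -7 at index 0, swap → [-10, -7]
Insert -21:
  append -21 at index 2 → [-10, -7, -21]
  -21 < parent -10 at index 0, swap → [-21, -7, -10]
Insert 35:
  append 35 at index 3 → [-21, -7, -10, 35] (no swap needed)
Insert 49:
  append 49 at index 4 → [-21, -7, -10, 35, 49] (no swap needed)
Insert 40:
  append 40 at index 5 → [-21, -7, -10, 35, 49, 40] (no swap needed)
Insert -40:
  append -40 at index 6 → [-21, -7, -10, 35, 49, 40, -40]
  -40 < parent -10 at index 2, swap → [-21, -7, -40, 35, 49, 40, -10]
  -40 < parent -21 at index 0, swap → [-40, -7, -21, 35, 49, 40, -10]
Insert 16:
  append 16 at index 7 → [-40, -7, -21, 35, 49, 40, -10, 16]
  16 < parent 35 at index 3, swap → [-40, -7, -21, 16, 49, 40, -10, 35]
Insert 1:
  append 1 at index 8 → [-40, -7, -21, 16, 49, 40, -10, 35, 1]
  1 < parent 16 at index 3, swap → [-40, -7, -21, 1, 49, 40, -10, 35, 16]
Insert 5:
  append 5 at index 9 → [-40, -7, -21, 1, 49, 40, -10, 35, 16, 5]
  5 < parent 49 at index 4, swap → [-40, -7, -21, 1, 5, 40, -10, 35, 16, 49]
Insert 27:
  append 27 at index 10 → [-40, -7, -21, 1, 5, 40, -10, 35, 16, 49, 27] (no swap needed)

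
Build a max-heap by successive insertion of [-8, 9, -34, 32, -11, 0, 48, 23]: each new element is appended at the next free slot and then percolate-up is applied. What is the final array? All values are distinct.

Insert -8:
  append -8 at index 0 → [-8] (no swap needed)
Insert 9:
  append 9 at index 1 → [-8, 9]
  9 > parent -8 at index 0, swap → [9, -8]
Insert -34:
  append -34 at index 2 → [9, -8, -34] (no swap needed)
Insert 32:
  append 32 at index 3 → [9, -8, -34, 32]
  32 > parent -8 at index 1, swap → [9, 32, -34, -8]
  32 > parent 9 at index 0, swap → [32, 9, -34, -8]
Insert -11:
  append -11 at index 4 → [32, 9, -34, -8, -11] (no swap needed)
Insert 0:
  append 0 at index 5 → [32, 9, -34, -8, -11, 0]
  0 > parent -34 at index 2, swap → [32, 9, 0, -8, -11, -34]
Insert 48:
  append 48 at index 6 → [32, 9, 0, -8, -11, -34, 48]
  48 > parent 0 at index 2, swap → [32, 9, 48, -8, -11, -34, 0]
  48 > parent 32 at index 0, swap → [48, 9, 32, -8, -11, -34, 0]
Insert 23:
  append 23 at index 7 → [48, 9, 32, -8, -11, -34, 0, 23]
  23 > parent -8 at index 3, swap → [48, 9, 32, 23, -11, -34, 0, -8]
  23 > parent 9 at index 1, swap → [48, 23, 32, 9, -11, -34, 0, -8]

[48, 23, 32, 9, -11, -34, 0, -8]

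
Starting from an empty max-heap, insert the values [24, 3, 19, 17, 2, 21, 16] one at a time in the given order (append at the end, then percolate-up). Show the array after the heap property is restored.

Insert 24:
  append 24 at index 0 → [24] (no swap needed)
Insert 3:
  append 3 at index 1 → [24, 3] (no swap needed)
Insert 19:
  append 19 at index 2 → [24, 3, 19] (no swap needed)
Insert 17:
  append 17 at index 3 → [24, 3, 19, 17]
  17 > parent 3 at index 1, swap → [24, 17, 19, 3]
Insert 2:
  append 2 at index 4 → [24, 17, 19, 3, 2] (no swap needed)
Insert 21:
  append 21 at index 5 → [24, 17, 19, 3, 2, 21]
  21 > parent 19 at index 2, swap → [24, 17, 21, 3, 2, 19]
Insert 16:
  append 16 at index 6 → [24, 17, 21, 3, 2, 19, 16] (no swap needed)

[24, 17, 21, 3, 2, 19, 16]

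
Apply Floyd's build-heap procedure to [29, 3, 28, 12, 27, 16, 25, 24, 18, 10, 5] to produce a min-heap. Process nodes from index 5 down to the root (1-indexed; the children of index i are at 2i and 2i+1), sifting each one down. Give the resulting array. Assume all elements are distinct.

[3, 5, 16, 12, 10, 28, 25, 24, 18, 29, 27]

sift down from index 5:
  27 vs smaller child 5 at index 11, swap → [29, 3, 28, 12, 5, 16, 25, 24, 18, 10, 27]
sift down from index 4: already satisfies heap property
sift down from index 3:
  28 vs smaller child 16 at index 6, swap → [29, 3, 16, 12, 5, 28, 25, 24, 18, 10, 27]
sift down from index 2: already satisfies heap property
sift down from index 1:
  29 vs smaller child 3 at index 2, swap → [3, 29, 16, 12, 5, 28, 25, 24, 18, 10, 27]
  29 vs smaller child 5 at index 5, swap → [3, 5, 16, 12, 29, 28, 25, 24, 18, 10, 27]
  29 vs smaller child 10 at index 10, swap → [3, 5, 16, 12, 10, 28, 25, 24, 18, 29, 27]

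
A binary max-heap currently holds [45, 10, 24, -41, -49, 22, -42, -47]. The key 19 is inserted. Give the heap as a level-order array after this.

[45, 19, 24, 10, -49, 22, -42, -47, -41]

append 19 at index 8 → [45, 10, 24, -41, -49, 22, -42, -47, 19]
19 > parent -41 at index 3, swap → [45, 10, 24, 19, -49, 22, -42, -47, -41]
19 > parent 10 at index 1, swap → [45, 19, 24, 10, -49, 22, -42, -47, -41]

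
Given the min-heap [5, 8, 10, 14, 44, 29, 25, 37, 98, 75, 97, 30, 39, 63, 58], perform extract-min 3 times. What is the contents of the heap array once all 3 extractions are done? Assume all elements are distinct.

extract-min #1 returns 5:
  remove root 5; move last element 58 to root → [58, 8, 10, 14, 44, 29, 25, 37, 98, 75, 97, 30, 39, 63]
  58 vs smaller child 8 at index 1, swap → [8, 58, 10, 14, 44, 29, 25, 37, 98, 75, 97, 30, 39, 63]
  58 vs smaller child 14 at index 3, swap → [8, 14, 10, 58, 44, 29, 25, 37, 98, 75, 97, 30, 39, 63]
  58 vs smaller child 37 at index 7, swap → [8, 14, 10, 37, 44, 29, 25, 58, 98, 75, 97, 30, 39, 63]
extract-min #2 returns 8:
  remove root 8; move last element 63 to root → [63, 14, 10, 37, 44, 29, 25, 58, 98, 75, 97, 30, 39]
  63 vs smaller child 10 at index 2, swap → [10, 14, 63, 37, 44, 29, 25, 58, 98, 75, 97, 30, 39]
  63 vs smaller child 25 at index 6, swap → [10, 14, 25, 37, 44, 29, 63, 58, 98, 75, 97, 30, 39]
extract-min #3 returns 10:
  remove root 10; move last element 39 to root → [39, 14, 25, 37, 44, 29, 63, 58, 98, 75, 97, 30]
  39 vs smaller child 14 at index 1, swap → [14, 39, 25, 37, 44, 29, 63, 58, 98, 75, 97, 30]
  39 vs smaller child 37 at index 3, swap → [14, 37, 25, 39, 44, 29, 63, 58, 98, 75, 97, 30]

[14, 37, 25, 39, 44, 29, 63, 58, 98, 75, 97, 30]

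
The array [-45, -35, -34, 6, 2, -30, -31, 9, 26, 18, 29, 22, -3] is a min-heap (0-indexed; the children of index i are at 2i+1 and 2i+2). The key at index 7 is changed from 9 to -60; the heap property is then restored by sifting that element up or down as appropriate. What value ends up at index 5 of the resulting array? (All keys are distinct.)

-30

set index 7 from 9 to -60 → [-45, -35, -34, 6, 2, -30, -31, -60, 26, 18, 29, 22, -3]
-60 < parent 6 at index 3, swap → [-45, -35, -34, -60, 2, -30, -31, 6, 26, 18, 29, 22, -3]
-60 < parent -35 at index 1, swap → [-45, -60, -34, -35, 2, -30, -31, 6, 26, 18, 29, 22, -3]
-60 < parent -45 at index 0, swap → [-60, -45, -34, -35, 2, -30, -31, 6, 26, 18, 29, 22, -3]
resulting array: [-60, -45, -34, -35, 2, -30, -31, 6, 26, 18, 29, 22, -3]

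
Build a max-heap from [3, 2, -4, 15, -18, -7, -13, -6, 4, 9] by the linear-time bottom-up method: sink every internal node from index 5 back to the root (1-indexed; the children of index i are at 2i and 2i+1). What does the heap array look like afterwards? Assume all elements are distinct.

[15, 9, -4, 4, 3, -7, -13, -6, 2, -18]

sift down from index 5:
  -18 vs only child 9 at index 10, swap → [3, 2, -4, 15, 9, -7, -13, -6, 4, -18]
sift down from index 4: already satisfies heap property
sift down from index 3: already satisfies heap property
sift down from index 2:
  2 vs larger child 15 at index 4, swap → [3, 15, -4, 2, 9, -7, -13, -6, 4, -18]
  2 vs larger child 4 at index 9, swap → [3, 15, -4, 4, 9, -7, -13, -6, 2, -18]
sift down from index 1:
  3 vs larger child 15 at index 2, swap → [15, 3, -4, 4, 9, -7, -13, -6, 2, -18]
  3 vs larger child 9 at index 5, swap → [15, 9, -4, 4, 3, -7, -13, -6, 2, -18]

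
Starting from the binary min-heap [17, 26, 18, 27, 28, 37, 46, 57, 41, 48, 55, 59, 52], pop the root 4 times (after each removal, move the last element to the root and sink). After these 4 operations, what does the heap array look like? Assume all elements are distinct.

[28, 41, 37, 55, 48, 52, 46, 57, 59]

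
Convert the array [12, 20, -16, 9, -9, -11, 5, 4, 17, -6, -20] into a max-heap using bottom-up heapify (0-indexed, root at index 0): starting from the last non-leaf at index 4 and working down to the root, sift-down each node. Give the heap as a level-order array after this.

[20, 17, 5, 12, -6, -11, -16, 4, 9, -9, -20]

sift down from index 4:
  -9 vs larger child -6 at index 9, swap → [12, 20, -16, 9, -6, -11, 5, 4, 17, -9, -20]
sift down from index 3:
  9 vs larger child 17 at index 8, swap → [12, 20, -16, 17, -6, -11, 5, 4, 9, -9, -20]
sift down from index 2:
  -16 vs larger child 5 at index 6, swap → [12, 20, 5, 17, -6, -11, -16, 4, 9, -9, -20]
sift down from index 1: already satisfies heap property
sift down from index 0:
  12 vs larger child 20 at index 1, swap → [20, 12, 5, 17, -6, -11, -16, 4, 9, -9, -20]
  12 vs larger child 17 at index 3, swap → [20, 17, 5, 12, -6, -11, -16, 4, 9, -9, -20]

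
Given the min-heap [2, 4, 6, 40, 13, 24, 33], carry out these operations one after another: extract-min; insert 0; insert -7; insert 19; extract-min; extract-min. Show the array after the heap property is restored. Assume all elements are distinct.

[4, 13, 6, 19, 33, 24, 40]

extract-min → returns 2:
  remove root 2; move last element 33 to root → [33, 4, 6, 40, 13, 24]
  33 vs smaller child 4 at index 1, swap → [4, 33, 6, 40, 13, 24]
  33 vs smaller child 13 at index 4, swap → [4, 13, 6, 40, 33, 24]
insert 0:
  append 0 at index 6 → [4, 13, 6, 40, 33, 24, 0]
  0 < parent 6 at index 2, swap → [4, 13, 0, 40, 33, 24, 6]
  0 < parent 4 at index 0, swap → [0, 13, 4, 40, 33, 24, 6]
insert -7:
  append -7 at index 7 → [0, 13, 4, 40, 33, 24, 6, -7]
  -7 < parent 40 at index 3, swap → [0, 13, 4, -7, 33, 24, 6, 40]
  -7 < parent 13 at index 1, swap → [0, -7, 4, 13, 33, 24, 6, 40]
  -7 < parent 0 at index 0, swap → [-7, 0, 4, 13, 33, 24, 6, 40]
insert 19:
  append 19 at index 8 → [-7, 0, 4, 13, 33, 24, 6, 40, 19] (no swap needed)
extract-min → returns -7:
  remove root -7; move last element 19 to root → [19, 0, 4, 13, 33, 24, 6, 40]
  19 vs smaller child 0 at index 1, swap → [0, 19, 4, 13, 33, 24, 6, 40]
  19 vs smaller child 13 at index 3, swap → [0, 13, 4, 19, 33, 24, 6, 40]
extract-min → returns 0:
  remove root 0; move last element 40 to root → [40, 13, 4, 19, 33, 24, 6]
  40 vs smaller child 4 at index 2, swap → [4, 13, 40, 19, 33, 24, 6]
  40 vs smaller child 6 at index 6, swap → [4, 13, 6, 19, 33, 24, 40]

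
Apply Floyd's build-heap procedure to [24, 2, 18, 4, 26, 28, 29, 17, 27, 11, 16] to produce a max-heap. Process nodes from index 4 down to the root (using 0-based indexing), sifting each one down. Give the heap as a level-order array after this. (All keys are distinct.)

[29, 27, 28, 17, 26, 24, 18, 2, 4, 11, 16]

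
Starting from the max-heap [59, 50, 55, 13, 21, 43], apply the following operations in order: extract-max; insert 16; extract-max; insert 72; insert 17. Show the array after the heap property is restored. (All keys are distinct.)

extract-max → returns 59:
  remove root 59; move last element 43 to root → [43, 50, 55, 13, 21]
  43 vs larger child 55 at index 2, swap → [55, 50, 43, 13, 21]
insert 16:
  append 16 at index 5 → [55, 50, 43, 13, 21, 16] (no swap needed)
extract-max → returns 55:
  remove root 55; move last element 16 to root → [16, 50, 43, 13, 21]
  16 vs larger child 50 at index 1, swap → [50, 16, 43, 13, 21]
  16 vs larger child 21 at index 4, swap → [50, 21, 43, 13, 16]
insert 72:
  append 72 at index 5 → [50, 21, 43, 13, 16, 72]
  72 > parent 43 at index 2, swap → [50, 21, 72, 13, 16, 43]
  72 > parent 50 at index 0, swap → [72, 21, 50, 13, 16, 43]
insert 17:
  append 17 at index 6 → [72, 21, 50, 13, 16, 43, 17] (no swap needed)

[72, 21, 50, 13, 16, 43, 17]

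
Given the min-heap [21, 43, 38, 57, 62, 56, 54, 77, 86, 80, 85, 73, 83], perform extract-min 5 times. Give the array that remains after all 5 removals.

extract-min #1 returns 21:
  remove root 21; move last element 83 to root → [83, 43, 38, 57, 62, 56, 54, 77, 86, 80, 85, 73]
  83 vs smaller child 38 at index 2, swap → [38, 43, 83, 57, 62, 56, 54, 77, 86, 80, 85, 73]
  83 vs smaller child 54 at index 6, swap → [38, 43, 54, 57, 62, 56, 83, 77, 86, 80, 85, 73]
extract-min #2 returns 38:
  remove root 38; move last element 73 to root → [73, 43, 54, 57, 62, 56, 83, 77, 86, 80, 85]
  73 vs smaller child 43 at index 1, swap → [43, 73, 54, 57, 62, 56, 83, 77, 86, 80, 85]
  73 vs smaller child 57 at index 3, swap → [43, 57, 54, 73, 62, 56, 83, 77, 86, 80, 85]
extract-min #3 returns 43:
  remove root 43; move last element 85 to root → [85, 57, 54, 73, 62, 56, 83, 77, 86, 80]
  85 vs smaller child 54 at index 2, swap → [54, 57, 85, 73, 62, 56, 83, 77, 86, 80]
  85 vs smaller child 56 at index 5, swap → [54, 57, 56, 73, 62, 85, 83, 77, 86, 80]
extract-min #4 returns 54:
  remove root 54; move last element 80 to root → [80, 57, 56, 73, 62, 85, 83, 77, 86]
  80 vs smaller child 56 at index 2, swap → [56, 57, 80, 73, 62, 85, 83, 77, 86]
extract-min #5 returns 56:
  remove root 56; move last element 86 to root → [86, 57, 80, 73, 62, 85, 83, 77]
  86 vs smaller child 57 at index 1, swap → [57, 86, 80, 73, 62, 85, 83, 77]
  86 vs smaller child 62 at index 4, swap → [57, 62, 80, 73, 86, 85, 83, 77]

[57, 62, 80, 73, 86, 85, 83, 77]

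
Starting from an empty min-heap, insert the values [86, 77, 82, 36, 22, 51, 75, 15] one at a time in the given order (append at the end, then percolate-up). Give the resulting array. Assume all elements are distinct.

[15, 22, 51, 36, 77, 82, 75, 86]

Insert 86:
  append 86 at index 0 → [86] (no swap needed)
Insert 77:
  append 77 at index 1 → [86, 77]
  77 < parent 86 at index 0, swap → [77, 86]
Insert 82:
  append 82 at index 2 → [77, 86, 82] (no swap needed)
Insert 36:
  append 36 at index 3 → [77, 86, 82, 36]
  36 < parent 86 at index 1, swap → [77, 36, 82, 86]
  36 < parent 77 at index 0, swap → [36, 77, 82, 86]
Insert 22:
  append 22 at index 4 → [36, 77, 82, 86, 22]
  22 < parent 77 at index 1, swap → [36, 22, 82, 86, 77]
  22 < parent 36 at index 0, swap → [22, 36, 82, 86, 77]
Insert 51:
  append 51 at index 5 → [22, 36, 82, 86, 77, 51]
  51 < parent 82 at index 2, swap → [22, 36, 51, 86, 77, 82]
Insert 75:
  append 75 at index 6 → [22, 36, 51, 86, 77, 82, 75] (no swap needed)
Insert 15:
  append 15 at index 7 → [22, 36, 51, 86, 77, 82, 75, 15]
  15 < parent 86 at index 3, swap → [22, 36, 51, 15, 77, 82, 75, 86]
  15 < parent 36 at index 1, swap → [22, 15, 51, 36, 77, 82, 75, 86]
  15 < parent 22 at index 0, swap → [15, 22, 51, 36, 77, 82, 75, 86]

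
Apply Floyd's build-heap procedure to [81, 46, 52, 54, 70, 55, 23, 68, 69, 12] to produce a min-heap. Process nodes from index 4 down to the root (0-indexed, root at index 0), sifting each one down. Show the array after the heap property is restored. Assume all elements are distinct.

[12, 46, 23, 54, 70, 55, 52, 68, 69, 81]

sift down from index 4:
  70 vs only child 12 at index 9, swap → [81, 46, 52, 54, 12, 55, 23, 68, 69, 70]
sift down from index 3: already satisfies heap property
sift down from index 2:
  52 vs smaller child 23 at index 6, swap → [81, 46, 23, 54, 12, 55, 52, 68, 69, 70]
sift down from index 1:
  46 vs smaller child 12 at index 4, swap → [81, 12, 23, 54, 46, 55, 52, 68, 69, 70]
sift down from index 0:
  81 vs smaller child 12 at index 1, swap → [12, 81, 23, 54, 46, 55, 52, 68, 69, 70]
  81 vs smaller child 46 at index 4, swap → [12, 46, 23, 54, 81, 55, 52, 68, 69, 70]
  81 vs only child 70 at index 9, swap → [12, 46, 23, 54, 70, 55, 52, 68, 69, 81]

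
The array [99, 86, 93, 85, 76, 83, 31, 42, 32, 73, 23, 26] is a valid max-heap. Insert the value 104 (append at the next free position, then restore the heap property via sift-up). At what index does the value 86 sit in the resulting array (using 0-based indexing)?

append 104 at index 12 → [99, 86, 93, 85, 76, 83, 31, 42, 32, 73, 23, 26, 104]
104 > parent 83 at index 5, swap → [99, 86, 93, 85, 76, 104, 31, 42, 32, 73, 23, 26, 83]
104 > parent 93 at index 2, swap → [99, 86, 104, 85, 76, 93, 31, 42, 32, 73, 23, 26, 83]
104 > parent 99 at index 0, swap → [104, 86, 99, 85, 76, 93, 31, 42, 32, 73, 23, 26, 83]
resulting array: [104, 86, 99, 85, 76, 93, 31, 42, 32, 73, 23, 26, 83]

1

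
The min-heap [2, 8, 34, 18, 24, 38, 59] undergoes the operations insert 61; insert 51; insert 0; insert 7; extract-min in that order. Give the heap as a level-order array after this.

[2, 7, 34, 18, 8, 38, 59, 61, 51, 24]

insert 61:
  append 61 at index 7 → [2, 8, 34, 18, 24, 38, 59, 61] (no swap needed)
insert 51:
  append 51 at index 8 → [2, 8, 34, 18, 24, 38, 59, 61, 51] (no swap needed)
insert 0:
  append 0 at index 9 → [2, 8, 34, 18, 24, 38, 59, 61, 51, 0]
  0 < parent 24 at index 4, swap → [2, 8, 34, 18, 0, 38, 59, 61, 51, 24]
  0 < parent 8 at index 1, swap → [2, 0, 34, 18, 8, 38, 59, 61, 51, 24]
  0 < parent 2 at index 0, swap → [0, 2, 34, 18, 8, 38, 59, 61, 51, 24]
insert 7:
  append 7 at index 10 → [0, 2, 34, 18, 8, 38, 59, 61, 51, 24, 7]
  7 < parent 8 at index 4, swap → [0, 2, 34, 18, 7, 38, 59, 61, 51, 24, 8]
extract-min → returns 0:
  remove root 0; move last element 8 to root → [8, 2, 34, 18, 7, 38, 59, 61, 51, 24]
  8 vs smaller child 2 at index 1, swap → [2, 8, 34, 18, 7, 38, 59, 61, 51, 24]
  8 vs smaller child 7 at index 4, swap → [2, 7, 34, 18, 8, 38, 59, 61, 51, 24]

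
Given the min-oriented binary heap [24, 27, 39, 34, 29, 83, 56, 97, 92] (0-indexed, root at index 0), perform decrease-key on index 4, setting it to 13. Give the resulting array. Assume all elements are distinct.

[13, 24, 39, 34, 27, 83, 56, 97, 92]

set index 4 from 29 to 13 → [24, 27, 39, 34, 13, 83, 56, 97, 92]
13 < parent 27 at index 1, swap → [24, 13, 39, 34, 27, 83, 56, 97, 92]
13 < parent 24 at index 0, swap → [13, 24, 39, 34, 27, 83, 56, 97, 92]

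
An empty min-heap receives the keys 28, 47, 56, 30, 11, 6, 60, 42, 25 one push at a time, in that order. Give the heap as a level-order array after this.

[6, 25, 11, 28, 30, 56, 60, 47, 42]

Insert 28:
  append 28 at index 0 → [28] (no swap needed)
Insert 47:
  append 47 at index 1 → [28, 47] (no swap needed)
Insert 56:
  append 56 at index 2 → [28, 47, 56] (no swap needed)
Insert 30:
  append 30 at index 3 → [28, 47, 56, 30]
  30 < parent 47 at index 1, swap → [28, 30, 56, 47]
Insert 11:
  append 11 at index 4 → [28, 30, 56, 47, 11]
  11 < parent 30 at index 1, swap → [28, 11, 56, 47, 30]
  11 < parent 28 at index 0, swap → [11, 28, 56, 47, 30]
Insert 6:
  append 6 at index 5 → [11, 28, 56, 47, 30, 6]
  6 < parent 56 at index 2, swap → [11, 28, 6, 47, 30, 56]
  6 < parent 11 at index 0, swap → [6, 28, 11, 47, 30, 56]
Insert 60:
  append 60 at index 6 → [6, 28, 11, 47, 30, 56, 60] (no swap needed)
Insert 42:
  append 42 at index 7 → [6, 28, 11, 47, 30, 56, 60, 42]
  42 < parent 47 at index 3, swap → [6, 28, 11, 42, 30, 56, 60, 47]
Insert 25:
  append 25 at index 8 → [6, 28, 11, 42, 30, 56, 60, 47, 25]
  25 < parent 42 at index 3, swap → [6, 28, 11, 25, 30, 56, 60, 47, 42]
  25 < parent 28 at index 1, swap → [6, 25, 11, 28, 30, 56, 60, 47, 42]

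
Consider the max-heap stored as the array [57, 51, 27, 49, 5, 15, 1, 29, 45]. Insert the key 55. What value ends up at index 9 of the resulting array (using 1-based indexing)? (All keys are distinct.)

45

append 55 at index 10 → [57, 51, 27, 49, 5, 15, 1, 29, 45, 55]
55 > parent 5 at index 5, swap → [57, 51, 27, 49, 55, 15, 1, 29, 45, 5]
55 > parent 51 at index 2, swap → [57, 55, 27, 49, 51, 15, 1, 29, 45, 5]
resulting array: [57, 55, 27, 49, 51, 15, 1, 29, 45, 5]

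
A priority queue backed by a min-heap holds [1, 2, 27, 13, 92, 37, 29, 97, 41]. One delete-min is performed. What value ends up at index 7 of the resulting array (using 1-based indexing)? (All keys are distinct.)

29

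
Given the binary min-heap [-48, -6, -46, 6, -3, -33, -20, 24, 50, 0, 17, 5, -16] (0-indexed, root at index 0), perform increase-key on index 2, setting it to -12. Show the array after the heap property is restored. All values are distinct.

set index 2 from -46 to -12 → [-48, -6, -12, 6, -3, -33, -20, 24, 50, 0, 17, 5, -16]
-12 vs smaller child -33 at index 5, swap → [-48, -6, -33, 6, -3, -12, -20, 24, 50, 0, 17, 5, -16]
-12 vs smaller child -16 at index 12, swap → [-48, -6, -33, 6, -3, -16, -20, 24, 50, 0, 17, 5, -12]

[-48, -6, -33, 6, -3, -16, -20, 24, 50, 0, 17, 5, -12]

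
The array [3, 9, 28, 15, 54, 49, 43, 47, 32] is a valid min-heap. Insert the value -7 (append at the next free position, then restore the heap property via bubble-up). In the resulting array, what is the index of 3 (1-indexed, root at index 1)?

append -7 at index 10 → [3, 9, 28, 15, 54, 49, 43, 47, 32, -7]
-7 < parent 54 at index 5, swap → [3, 9, 28, 15, -7, 49, 43, 47, 32, 54]
-7 < parent 9 at index 2, swap → [3, -7, 28, 15, 9, 49, 43, 47, 32, 54]
-7 < parent 3 at index 1, swap → [-7, 3, 28, 15, 9, 49, 43, 47, 32, 54]
resulting array: [-7, 3, 28, 15, 9, 49, 43, 47, 32, 54]

2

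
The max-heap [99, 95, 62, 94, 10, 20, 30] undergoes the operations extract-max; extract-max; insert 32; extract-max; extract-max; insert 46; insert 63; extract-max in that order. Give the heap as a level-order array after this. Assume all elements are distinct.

extract-max → returns 99:
  remove root 99; move last element 30 to root → [30, 95, 62, 94, 10, 20]
  30 vs larger child 95 at index 1, swap → [95, 30, 62, 94, 10, 20]
  30 vs larger child 94 at index 3, swap → [95, 94, 62, 30, 10, 20]
extract-max → returns 95:
  remove root 95; move last element 20 to root → [20, 94, 62, 30, 10]
  20 vs larger child 94 at index 1, swap → [94, 20, 62, 30, 10]
  20 vs larger child 30 at index 3, swap → [94, 30, 62, 20, 10]
insert 32:
  append 32 at index 5 → [94, 30, 62, 20, 10, 32] (no swap needed)
extract-max → returns 94:
  remove root 94; move last element 32 to root → [32, 30, 62, 20, 10]
  32 vs larger child 62 at index 2, swap → [62, 30, 32, 20, 10]
extract-max → returns 62:
  remove root 62; move last element 10 to root → [10, 30, 32, 20]
  10 vs larger child 32 at index 2, swap → [32, 30, 10, 20]
insert 46:
  append 46 at index 4 → [32, 30, 10, 20, 46]
  46 > parent 30 at index 1, swap → [32, 46, 10, 20, 30]
  46 > parent 32 at index 0, swap → [46, 32, 10, 20, 30]
insert 63:
  append 63 at index 5 → [46, 32, 10, 20, 30, 63]
  63 > parent 10 at index 2, swap → [46, 32, 63, 20, 30, 10]
  63 > parent 46 at index 0, swap → [63, 32, 46, 20, 30, 10]
extract-max → returns 63:
  remove root 63; move last element 10 to root → [10, 32, 46, 20, 30]
  10 vs larger child 46 at index 2, swap → [46, 32, 10, 20, 30]

[46, 32, 10, 20, 30]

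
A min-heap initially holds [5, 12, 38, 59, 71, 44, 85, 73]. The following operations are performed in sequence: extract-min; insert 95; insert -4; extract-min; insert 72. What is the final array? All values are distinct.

extract-min → returns 5:
  remove root 5; move last element 73 to root → [73, 12, 38, 59, 71, 44, 85]
  73 vs smaller child 12 at index 1, swap → [12, 73, 38, 59, 71, 44, 85]
  73 vs smaller child 59 at index 3, swap → [12, 59, 38, 73, 71, 44, 85]
insert 95:
  append 95 at index 7 → [12, 59, 38, 73, 71, 44, 85, 95] (no swap needed)
insert -4:
  append -4 at index 8 → [12, 59, 38, 73, 71, 44, 85, 95, -4]
  -4 < parent 73 at index 3, swap → [12, 59, 38, -4, 71, 44, 85, 95, 73]
  -4 < parent 59 at index 1, swap → [12, -4, 38, 59, 71, 44, 85, 95, 73]
  -4 < parent 12 at index 0, swap → [-4, 12, 38, 59, 71, 44, 85, 95, 73]
extract-min → returns -4:
  remove root -4; move last element 73 to root → [73, 12, 38, 59, 71, 44, 85, 95]
  73 vs smaller child 12 at index 1, swap → [12, 73, 38, 59, 71, 44, 85, 95]
  73 vs smaller child 59 at index 3, swap → [12, 59, 38, 73, 71, 44, 85, 95]
insert 72:
  append 72 at index 8 → [12, 59, 38, 73, 71, 44, 85, 95, 72]
  72 < parent 73 at index 3, swap → [12, 59, 38, 72, 71, 44, 85, 95, 73]

[12, 59, 38, 72, 71, 44, 85, 95, 73]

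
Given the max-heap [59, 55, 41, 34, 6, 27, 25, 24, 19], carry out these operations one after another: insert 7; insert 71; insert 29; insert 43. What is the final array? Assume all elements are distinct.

[71, 59, 43, 34, 55, 41, 25, 24, 19, 6, 7, 27, 29]

insert 7:
  append 7 at index 9 → [59, 55, 41, 34, 6, 27, 25, 24, 19, 7]
  7 > parent 6 at index 4, swap → [59, 55, 41, 34, 7, 27, 25, 24, 19, 6]
insert 71:
  append 71 at index 10 → [59, 55, 41, 34, 7, 27, 25, 24, 19, 6, 71]
  71 > parent 7 at index 4, swap → [59, 55, 41, 34, 71, 27, 25, 24, 19, 6, 7]
  71 > parent 55 at index 1, swap → [59, 71, 41, 34, 55, 27, 25, 24, 19, 6, 7]
  71 > parent 59 at index 0, swap → [71, 59, 41, 34, 55, 27, 25, 24, 19, 6, 7]
insert 29:
  append 29 at index 11 → [71, 59, 41, 34, 55, 27, 25, 24, 19, 6, 7, 29]
  29 > parent 27 at index 5, swap → [71, 59, 41, 34, 55, 29, 25, 24, 19, 6, 7, 27]
insert 43:
  append 43 at index 12 → [71, 59, 41, 34, 55, 29, 25, 24, 19, 6, 7, 27, 43]
  43 > parent 29 at index 5, swap → [71, 59, 41, 34, 55, 43, 25, 24, 19, 6, 7, 27, 29]
  43 > parent 41 at index 2, swap → [71, 59, 43, 34, 55, 41, 25, 24, 19, 6, 7, 27, 29]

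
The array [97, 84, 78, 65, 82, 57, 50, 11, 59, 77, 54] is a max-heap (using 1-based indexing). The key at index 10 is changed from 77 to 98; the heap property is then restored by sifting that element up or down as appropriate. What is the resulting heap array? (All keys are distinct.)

set index 10 from 77 to 98 → [97, 84, 78, 65, 82, 57, 50, 11, 59, 98, 54]
98 > parent 82 at index 5, swap → [97, 84, 78, 65, 98, 57, 50, 11, 59, 82, 54]
98 > parent 84 at index 2, swap → [97, 98, 78, 65, 84, 57, 50, 11, 59, 82, 54]
98 > parent 97 at index 1, swap → [98, 97, 78, 65, 84, 57, 50, 11, 59, 82, 54]

[98, 97, 78, 65, 84, 57, 50, 11, 59, 82, 54]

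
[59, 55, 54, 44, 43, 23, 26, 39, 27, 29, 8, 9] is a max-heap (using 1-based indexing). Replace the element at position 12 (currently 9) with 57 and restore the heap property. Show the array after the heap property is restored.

set index 12 from 9 to 57 → [59, 55, 54, 44, 43, 23, 26, 39, 27, 29, 8, 57]
57 > parent 23 at index 6, swap → [59, 55, 54, 44, 43, 57, 26, 39, 27, 29, 8, 23]
57 > parent 54 at index 3, swap → [59, 55, 57, 44, 43, 54, 26, 39, 27, 29, 8, 23]

[59, 55, 57, 44, 43, 54, 26, 39, 27, 29, 8, 23]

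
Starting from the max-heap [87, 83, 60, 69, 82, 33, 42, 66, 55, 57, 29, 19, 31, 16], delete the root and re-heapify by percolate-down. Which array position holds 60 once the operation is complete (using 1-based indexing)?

3

remove root 87; move last element 16 to root → [16, 83, 60, 69, 82, 33, 42, 66, 55, 57, 29, 19, 31]
16 vs larger child 83 at index 2, swap → [83, 16, 60, 69, 82, 33, 42, 66, 55, 57, 29, 19, 31]
16 vs larger child 82 at index 5, swap → [83, 82, 60, 69, 16, 33, 42, 66, 55, 57, 29, 19, 31]
16 vs larger child 57 at index 10, swap → [83, 82, 60, 69, 57, 33, 42, 66, 55, 16, 29, 19, 31]
resulting array: [83, 82, 60, 69, 57, 33, 42, 66, 55, 16, 29, 19, 31]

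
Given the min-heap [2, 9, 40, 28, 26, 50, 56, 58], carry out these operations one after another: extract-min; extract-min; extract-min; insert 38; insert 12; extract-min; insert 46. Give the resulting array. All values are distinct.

[28, 50, 38, 56, 58, 40, 46]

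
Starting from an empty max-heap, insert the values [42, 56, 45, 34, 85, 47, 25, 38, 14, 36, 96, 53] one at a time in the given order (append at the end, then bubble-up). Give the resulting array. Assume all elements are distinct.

[96, 85, 53, 38, 56, 47, 25, 34, 14, 36, 42, 45]

Insert 42:
  append 42 at index 0 → [42] (no swap needed)
Insert 56:
  append 56 at index 1 → [42, 56]
  56 > parent 42 at index 0, swap → [56, 42]
Insert 45:
  append 45 at index 2 → [56, 42, 45] (no swap needed)
Insert 34:
  append 34 at index 3 → [56, 42, 45, 34] (no swap needed)
Insert 85:
  append 85 at index 4 → [56, 42, 45, 34, 85]
  85 > parent 42 at index 1, swap → [56, 85, 45, 34, 42]
  85 > parent 56 at index 0, swap → [85, 56, 45, 34, 42]
Insert 47:
  append 47 at index 5 → [85, 56, 45, 34, 42, 47]
  47 > parent 45 at index 2, swap → [85, 56, 47, 34, 42, 45]
Insert 25:
  append 25 at index 6 → [85, 56, 47, 34, 42, 45, 25] (no swap needed)
Insert 38:
  append 38 at index 7 → [85, 56, 47, 34, 42, 45, 25, 38]
  38 > parent 34 at index 3, swap → [85, 56, 47, 38, 42, 45, 25, 34]
Insert 14:
  append 14 at index 8 → [85, 56, 47, 38, 42, 45, 25, 34, 14] (no swap needed)
Insert 36:
  append 36 at index 9 → [85, 56, 47, 38, 42, 45, 25, 34, 14, 36] (no swap needed)
Insert 96:
  append 96 at index 10 → [85, 56, 47, 38, 42, 45, 25, 34, 14, 36, 96]
  96 > parent 42 at index 4, swap → [85, 56, 47, 38, 96, 45, 25, 34, 14, 36, 42]
  96 > parent 56 at index 1, swap → [85, 96, 47, 38, 56, 45, 25, 34, 14, 36, 42]
  96 > parent 85 at index 0, swap → [96, 85, 47, 38, 56, 45, 25, 34, 14, 36, 42]
Insert 53:
  append 53 at index 11 → [96, 85, 47, 38, 56, 45, 25, 34, 14, 36, 42, 53]
  53 > parent 45 at index 5, swap → [96, 85, 47, 38, 56, 53, 25, 34, 14, 36, 42, 45]
  53 > parent 47 at index 2, swap → [96, 85, 53, 38, 56, 47, 25, 34, 14, 36, 42, 45]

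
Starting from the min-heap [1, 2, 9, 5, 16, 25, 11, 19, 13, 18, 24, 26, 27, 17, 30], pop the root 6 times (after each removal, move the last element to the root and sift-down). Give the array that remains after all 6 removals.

extract-min #1 returns 1:
  remove root 1; move last element 30 to root → [30, 2, 9, 5, 16, 25, 11, 19, 13, 18, 24, 26, 27, 17]
  30 vs smaller child 2 at index 1, swap → [2, 30, 9, 5, 16, 25, 11, 19, 13, 18, 24, 26, 27, 17]
  30 vs smaller child 5 at index 3, swap → [2, 5, 9, 30, 16, 25, 11, 19, 13, 18, 24, 26, 27, 17]
  30 vs smaller child 13 at index 8, swap → [2, 5, 9, 13, 16, 25, 11, 19, 30, 18, 24, 26, 27, 17]
extract-min #2 returns 2:
  remove root 2; move last element 17 to root → [17, 5, 9, 13, 16, 25, 11, 19, 30, 18, 24, 26, 27]
  17 vs smaller child 5 at index 1, swap → [5, 17, 9, 13, 16, 25, 11, 19, 30, 18, 24, 26, 27]
  17 vs smaller child 13 at index 3, swap → [5, 13, 9, 17, 16, 25, 11, 19, 30, 18, 24, 26, 27]
extract-min #3 returns 5:
  remove root 5; move last element 27 to root → [27, 13, 9, 17, 16, 25, 11, 19, 30, 18, 24, 26]
  27 vs smaller child 9 at index 2, swap → [9, 13, 27, 17, 16, 25, 11, 19, 30, 18, 24, 26]
  27 vs smaller child 11 at index 6, swap → [9, 13, 11, 17, 16, 25, 27, 19, 30, 18, 24, 26]
extract-min #4 returns 9:
  remove root 9; move last element 26 to root → [26, 13, 11, 17, 16, 25, 27, 19, 30, 18, 24]
  26 vs smaller child 11 at index 2, swap → [11, 13, 26, 17, 16, 25, 27, 19, 30, 18, 24]
  26 vs smaller child 25 at index 5, swap → [11, 13, 25, 17, 16, 26, 27, 19, 30, 18, 24]
extract-min #5 returns 11:
  remove root 11; move last element 24 to root → [24, 13, 25, 17, 16, 26, 27, 19, 30, 18]
  24 vs smaller child 13 at index 1, swap → [13, 24, 25, 17, 16, 26, 27, 19, 30, 18]
  24 vs smaller child 16 at index 4, swap → [13, 16, 25, 17, 24, 26, 27, 19, 30, 18]
  24 vs only child 18 at index 9, swap → [13, 16, 25, 17, 18, 26, 27, 19, 30, 24]
extract-min #6 returns 13:
  remove root 13; move last element 24 to root → [24, 16, 25, 17, 18, 26, 27, 19, 30]
  24 vs smaller child 16 at index 1, swap → [16, 24, 25, 17, 18, 26, 27, 19, 30]
  24 vs smaller child 17 at index 3, swap → [16, 17, 25, 24, 18, 26, 27, 19, 30]
  24 vs smaller child 19 at index 7, swap → [16, 17, 25, 19, 18, 26, 27, 24, 30]

[16, 17, 25, 19, 18, 26, 27, 24, 30]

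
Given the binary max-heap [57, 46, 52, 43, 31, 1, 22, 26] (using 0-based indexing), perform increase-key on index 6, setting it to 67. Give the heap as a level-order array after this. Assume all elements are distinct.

[67, 46, 57, 43, 31, 1, 52, 26]

set index 6 from 22 to 67 → [57, 46, 52, 43, 31, 1, 67, 26]
67 > parent 52 at index 2, swap → [57, 46, 67, 43, 31, 1, 52, 26]
67 > parent 57 at index 0, swap → [67, 46, 57, 43, 31, 1, 52, 26]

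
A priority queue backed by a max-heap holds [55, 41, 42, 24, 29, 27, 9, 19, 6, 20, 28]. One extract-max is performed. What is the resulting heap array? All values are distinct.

[42, 41, 28, 24, 29, 27, 9, 19, 6, 20]

remove root 55; move last element 28 to root → [28, 41, 42, 24, 29, 27, 9, 19, 6, 20]
28 vs larger child 42 at index 2, swap → [42, 41, 28, 24, 29, 27, 9, 19, 6, 20]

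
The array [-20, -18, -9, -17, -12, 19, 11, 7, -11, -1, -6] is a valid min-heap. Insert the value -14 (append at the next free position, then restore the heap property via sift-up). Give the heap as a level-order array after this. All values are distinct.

append -14 at index 11 → [-20, -18, -9, -17, -12, 19, 11, 7, -11, -1, -6, -14]
-14 < parent 19 at index 5, swap → [-20, -18, -9, -17, -12, -14, 11, 7, -11, -1, -6, 19]
-14 < parent -9 at index 2, swap → [-20, -18, -14, -17, -12, -9, 11, 7, -11, -1, -6, 19]

[-20, -18, -14, -17, -12, -9, 11, 7, -11, -1, -6, 19]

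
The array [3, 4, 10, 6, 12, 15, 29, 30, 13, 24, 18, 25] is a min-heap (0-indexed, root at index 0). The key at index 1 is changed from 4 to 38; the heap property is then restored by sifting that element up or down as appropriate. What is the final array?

[3, 6, 10, 13, 12, 15, 29, 30, 38, 24, 18, 25]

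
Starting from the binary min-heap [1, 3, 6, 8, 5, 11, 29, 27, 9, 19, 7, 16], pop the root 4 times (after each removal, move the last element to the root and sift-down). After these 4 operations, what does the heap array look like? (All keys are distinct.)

extract-min #1 returns 1:
  remove root 1; move last element 16 to root → [16, 3, 6, 8, 5, 11, 29, 27, 9, 19, 7]
  16 vs smaller child 3 at index 1, swap → [3, 16, 6, 8, 5, 11, 29, 27, 9, 19, 7]
  16 vs smaller child 5 at index 4, swap → [3, 5, 6, 8, 16, 11, 29, 27, 9, 19, 7]
  16 vs smaller child 7 at index 10, swap → [3, 5, 6, 8, 7, 11, 29, 27, 9, 19, 16]
extract-min #2 returns 3:
  remove root 3; move last element 16 to root → [16, 5, 6, 8, 7, 11, 29, 27, 9, 19]
  16 vs smaller child 5 at index 1, swap → [5, 16, 6, 8, 7, 11, 29, 27, 9, 19]
  16 vs smaller child 7 at index 4, swap → [5, 7, 6, 8, 16, 11, 29, 27, 9, 19]
extract-min #3 returns 5:
  remove root 5; move last element 19 to root → [19, 7, 6, 8, 16, 11, 29, 27, 9]
  19 vs smaller child 6 at index 2, swap → [6, 7, 19, 8, 16, 11, 29, 27, 9]
  19 vs smaller child 11 at index 5, swap → [6, 7, 11, 8, 16, 19, 29, 27, 9]
extract-min #4 returns 6:
  remove root 6; move last element 9 to root → [9, 7, 11, 8, 16, 19, 29, 27]
  9 vs smaller child 7 at index 1, swap → [7, 9, 11, 8, 16, 19, 29, 27]
  9 vs smaller child 8 at index 3, swap → [7, 8, 11, 9, 16, 19, 29, 27]

[7, 8, 11, 9, 16, 19, 29, 27]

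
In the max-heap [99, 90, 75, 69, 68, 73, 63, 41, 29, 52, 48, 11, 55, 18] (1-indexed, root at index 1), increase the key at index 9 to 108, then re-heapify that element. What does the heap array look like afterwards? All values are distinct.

set index 9 from 29 to 108 → [99, 90, 75, 69, 68, 73, 63, 41, 108, 52, 48, 11, 55, 18]
108 > parent 69 at index 4, swap → [99, 90, 75, 108, 68, 73, 63, 41, 69, 52, 48, 11, 55, 18]
108 > parent 90 at index 2, swap → [99, 108, 75, 90, 68, 73, 63, 41, 69, 52, 48, 11, 55, 18]
108 > parent 99 at index 1, swap → [108, 99, 75, 90, 68, 73, 63, 41, 69, 52, 48, 11, 55, 18]

[108, 99, 75, 90, 68, 73, 63, 41, 69, 52, 48, 11, 55, 18]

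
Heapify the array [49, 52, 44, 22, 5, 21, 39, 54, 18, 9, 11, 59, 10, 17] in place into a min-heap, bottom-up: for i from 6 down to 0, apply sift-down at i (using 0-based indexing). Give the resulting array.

[5, 9, 10, 18, 11, 21, 17, 54, 22, 52, 49, 59, 44, 39]

sift down from index 6:
  39 vs only child 17 at index 13, swap → [49, 52, 44, 22, 5, 21, 17, 54, 18, 9, 11, 59, 10, 39]
sift down from index 5:
  21 vs smaller child 10 at index 12, swap → [49, 52, 44, 22, 5, 10, 17, 54, 18, 9, 11, 59, 21, 39]
sift down from index 4: already satisfies heap property
sift down from index 3:
  22 vs smaller child 18 at index 8, swap → [49, 52, 44, 18, 5, 10, 17, 54, 22, 9, 11, 59, 21, 39]
sift down from index 2:
  44 vs smaller child 10 at index 5, swap → [49, 52, 10, 18, 5, 44, 17, 54, 22, 9, 11, 59, 21, 39]
  44 vs smaller child 21 at index 12, swap → [49, 52, 10, 18, 5, 21, 17, 54, 22, 9, 11, 59, 44, 39]
sift down from index 1:
  52 vs smaller child 5 at index 4, swap → [49, 5, 10, 18, 52, 21, 17, 54, 22, 9, 11, 59, 44, 39]
  52 vs smaller child 9 at index 9, swap → [49, 5, 10, 18, 9, 21, 17, 54, 22, 52, 11, 59, 44, 39]
sift down from index 0:
  49 vs smaller child 5 at index 1, swap → [5, 49, 10, 18, 9, 21, 17, 54, 22, 52, 11, 59, 44, 39]
  49 vs smaller child 9 at index 4, swap → [5, 9, 10, 18, 49, 21, 17, 54, 22, 52, 11, 59, 44, 39]
  49 vs smaller child 11 at index 10, swap → [5, 9, 10, 18, 11, 21, 17, 54, 22, 52, 49, 59, 44, 39]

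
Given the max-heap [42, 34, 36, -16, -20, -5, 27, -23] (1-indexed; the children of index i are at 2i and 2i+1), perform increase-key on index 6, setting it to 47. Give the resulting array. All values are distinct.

[47, 34, 42, -16, -20, 36, 27, -23]

set index 6 from -5 to 47 → [42, 34, 36, -16, -20, 47, 27, -23]
47 > parent 36 at index 3, swap → [42, 34, 47, -16, -20, 36, 27, -23]
47 > parent 42 at index 1, swap → [47, 34, 42, -16, -20, 36, 27, -23]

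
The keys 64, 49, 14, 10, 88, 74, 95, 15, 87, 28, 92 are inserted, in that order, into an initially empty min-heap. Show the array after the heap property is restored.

[10, 14, 49, 15, 28, 74, 95, 64, 87, 88, 92]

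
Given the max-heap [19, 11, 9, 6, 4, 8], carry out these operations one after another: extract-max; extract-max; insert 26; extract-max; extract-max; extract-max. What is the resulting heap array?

extract-max → returns 19:
  remove root 19; move last element 8 to root → [8, 11, 9, 6, 4]
  8 vs larger child 11 at index 1, swap → [11, 8, 9, 6, 4]
extract-max → returns 11:
  remove root 11; move last element 4 to root → [4, 8, 9, 6]
  4 vs larger child 9 at index 2, swap → [9, 8, 4, 6]
insert 26:
  append 26 at index 4 → [9, 8, 4, 6, 26]
  26 > parent 8 at index 1, swap → [9, 26, 4, 6, 8]
  26 > parent 9 at index 0, swap → [26, 9, 4, 6, 8]
extract-max → returns 26:
  remove root 26; move last element 8 to root → [8, 9, 4, 6]
  8 vs larger child 9 at index 1, swap → [9, 8, 4, 6]
extract-max → returns 9:
  remove root 9; move last element 6 to root → [6, 8, 4]
  6 vs larger child 8 at index 1, swap → [8, 6, 4]
extract-max → returns 8:
  remove root 8; move last element 4 to root → [4, 6]
  4 vs only child 6 at index 1, swap → [6, 4]

[6, 4]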